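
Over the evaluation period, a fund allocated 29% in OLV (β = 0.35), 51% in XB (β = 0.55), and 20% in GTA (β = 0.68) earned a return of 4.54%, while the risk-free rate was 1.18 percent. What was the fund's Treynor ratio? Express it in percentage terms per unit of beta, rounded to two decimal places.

6.49%

β_P = 0.29×0.35 + 0.51×0.55 + 0.20×0.68 = 0.5180
Treynor = (R_P − R_f) / β_P = (4.54% − 1.18%) / 0.5180 = 3.36% / 0.5180 = 6.49%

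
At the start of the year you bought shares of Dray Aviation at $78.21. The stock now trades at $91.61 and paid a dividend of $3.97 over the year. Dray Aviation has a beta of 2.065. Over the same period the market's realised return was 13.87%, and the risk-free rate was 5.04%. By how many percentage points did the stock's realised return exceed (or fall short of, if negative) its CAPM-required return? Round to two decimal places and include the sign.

-1.06%

Realised HPR = (P1 + D1 − P0) / P0 = (91.61 + 3.97 − 78.21) / 78.21 = 17.37 / 78.21 = 22.2094%
MRP = 13.87% − 5.04% = 8.83%
CAPM required = R_f + β·MRP = 5.04% + 2.065 × 8.83% = 23.27395%
α = realised − required = 22.2094% − 23.27395% = -1.06%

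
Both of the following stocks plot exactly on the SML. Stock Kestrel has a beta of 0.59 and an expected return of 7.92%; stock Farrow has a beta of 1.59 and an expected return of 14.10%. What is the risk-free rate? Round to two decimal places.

4.27%

Both satisfy E(R) = R_f + β·MRP, so the slope of the SML is
MRP = (14.10% − 7.92%) / (1.59 − 0.59) = 6.18% / 1.00 = 6.1800%
R_f = E(R_Kestrel) − β_Kestrel·MRP = 7.92% − 0.59 × 6.1800% = 4.2738%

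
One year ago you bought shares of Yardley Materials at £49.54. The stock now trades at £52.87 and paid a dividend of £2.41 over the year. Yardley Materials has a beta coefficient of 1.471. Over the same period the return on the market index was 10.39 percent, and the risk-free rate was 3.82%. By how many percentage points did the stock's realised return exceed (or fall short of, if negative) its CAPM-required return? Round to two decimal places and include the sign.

-1.90%

Realised HPR = (P1 + D1 − P0) / P0 = (52.87 + 2.41 − 49.54) / 49.54 = 5.74 / 49.54 = 11.5866%
MRP = 10.39% − 3.82% = 6.57%
CAPM required = R_f + β·MRP = 3.82% + 1.471 × 6.57% = 13.48447%
α = realised − required = 11.5866% − 13.48447% = -1.90%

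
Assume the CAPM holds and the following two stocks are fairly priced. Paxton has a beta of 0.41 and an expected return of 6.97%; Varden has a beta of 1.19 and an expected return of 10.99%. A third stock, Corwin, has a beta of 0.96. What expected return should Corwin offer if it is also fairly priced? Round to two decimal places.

9.80%

MRP (SML slope) = (10.99% − 6.97%) / (1.19 − 0.41) = 4.02% / 0.78 = 5.1538%
R_f (intercept) = 6.97% − 0.41 × 5.1538% = 4.8569%
E(R_Corwin) = R_f + β × MRP = 4.8569% + 0.96 × 5.1538% = 9.80%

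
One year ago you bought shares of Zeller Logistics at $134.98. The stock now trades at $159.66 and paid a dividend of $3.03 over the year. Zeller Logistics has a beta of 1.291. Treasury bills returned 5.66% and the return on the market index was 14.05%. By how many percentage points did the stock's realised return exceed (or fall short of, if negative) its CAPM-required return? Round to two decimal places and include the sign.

+4.04%

Realised HPR = (P1 + D1 − P0) / P0 = (159.66 + 3.03 − 134.98) / 134.98 = 27.71 / 134.98 = 20.5290%
MRP = 14.05% − 5.66% = 8.39%
CAPM required = R_f + β·MRP = 5.66% + 1.291 × 8.39% = 16.49149%
α = realised − required = 20.5290% − 16.49149% = +4.04%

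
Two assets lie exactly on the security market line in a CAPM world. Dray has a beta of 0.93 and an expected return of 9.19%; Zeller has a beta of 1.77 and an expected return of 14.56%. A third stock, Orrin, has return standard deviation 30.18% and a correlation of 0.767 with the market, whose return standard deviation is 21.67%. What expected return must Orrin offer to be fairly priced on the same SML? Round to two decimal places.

10.07%

MRP = (14.56% − 9.19%) / (1.77 − 0.93) = 6.3929%
R_f = 9.19% − 0.93 × 6.3929% = 3.2446%
β_Orrin = ρ·σ_i/σ_m = 0.767 × 30.18 / 21.67 = 1.0682
E(R_Orrin) = R_f + β × MRP = 3.2446% + 1.0682 × 6.3929% = 10.07%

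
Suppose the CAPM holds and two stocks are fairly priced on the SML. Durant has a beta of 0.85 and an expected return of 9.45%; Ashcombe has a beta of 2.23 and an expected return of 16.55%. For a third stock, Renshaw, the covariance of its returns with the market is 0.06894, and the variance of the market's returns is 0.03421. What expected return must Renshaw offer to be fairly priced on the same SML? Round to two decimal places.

15.44%

MRP = (16.55% − 9.45%) / (2.23 − 0.85) = 5.1449%
R_f = 9.45% − 0.85 × 5.1449% = 5.0768%
β_Renshaw = Cov / Var(R_m) = 0.06894 / 0.03421 = 2.0152
E(R_Renshaw) = R_f + β × MRP = 5.0768% + 2.0152 × 5.1449% = 15.44%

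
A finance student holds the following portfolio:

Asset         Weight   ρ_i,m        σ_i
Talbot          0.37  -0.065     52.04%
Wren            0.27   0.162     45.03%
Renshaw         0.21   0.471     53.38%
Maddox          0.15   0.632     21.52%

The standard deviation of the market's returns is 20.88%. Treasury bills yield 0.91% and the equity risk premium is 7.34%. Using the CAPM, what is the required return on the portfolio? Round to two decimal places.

β_Talbot = -0.065 × 52.04% / 20.88% = -0.1620
β_Wren = 0.162 × 45.03% / 20.88% = 0.3494
β_Renshaw = 0.471 × 53.38% / 20.88% = 1.2041
β_Maddox = 0.632 × 21.52% / 20.88% = 0.6514
β_P = Σ w_i β_i = 0.37×-0.1620 + 0.27×0.3494 + 0.21×1.2041 + 0.15×0.6514 = 0.3850
E(R_P) = R_f + β_P × MRP = 0.91% + 0.3850 × 7.34% = 3.74%

3.74%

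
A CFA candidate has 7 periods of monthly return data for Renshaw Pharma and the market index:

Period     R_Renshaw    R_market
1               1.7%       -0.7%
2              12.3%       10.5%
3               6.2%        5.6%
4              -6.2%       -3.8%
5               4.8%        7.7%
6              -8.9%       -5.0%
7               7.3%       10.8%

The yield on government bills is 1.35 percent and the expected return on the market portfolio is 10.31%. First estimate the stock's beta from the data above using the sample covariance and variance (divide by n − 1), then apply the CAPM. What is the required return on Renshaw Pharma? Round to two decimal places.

10.89%

Mean R_i = (1.7 + 12.3 + 6.2 − 6.2 + 4.8 − 8.9 + 7.3) / 7 = 2.4571%
Mean R_m = (-0.7 + 10.5 + 5.6 − 3.8 + 7.7 − 5.0 + 10.8) / 7 = 3.5857%
Σ(R_i − R̄_i)(R_m − R̄_m) = 284.8657  ⇒  Cov = 284.8657 / 6 = 47.4776
Σ(R_m − R̄_m)² = 267.4686  ⇒  Var(R_m) = 267.4686 / 6 = 44.5781
β = Cov / Var(R_m) = 47.4776 / 44.5781 = 1.0650
MRP = 10.31% − 1.35% = 8.96%
E(R) = R_f + β × MRP = 1.35% + 1.0650 × 8.96% = 10.89%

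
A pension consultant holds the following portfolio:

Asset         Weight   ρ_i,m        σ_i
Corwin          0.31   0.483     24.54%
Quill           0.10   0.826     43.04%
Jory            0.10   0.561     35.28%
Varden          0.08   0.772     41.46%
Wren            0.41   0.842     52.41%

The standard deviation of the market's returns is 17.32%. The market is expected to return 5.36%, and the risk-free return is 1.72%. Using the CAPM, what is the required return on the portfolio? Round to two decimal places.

β_Corwin = 0.483 × 24.54% / 17.32% = 0.6843
β_Quill = 0.826 × 43.04% / 17.32% = 2.0526
β_Jory = 0.561 × 35.28% / 17.32% = 1.1427
β_Varden = 0.772 × 41.46% / 17.32% = 1.8480
β_Wren = 0.842 × 52.41% / 17.32% = 2.5479
β_P = Σ w_i β_i = 0.31×0.6843 + 0.10×2.0526 + 0.10×1.1427 + 0.08×1.8480 + 0.41×2.5479 = 1.7241
MRP = 5.36% − 1.72% = 3.64%
E(R_P) = R_f + β_P × MRP = 1.72% + 1.7241 × 3.64% = 8.00%

8.00%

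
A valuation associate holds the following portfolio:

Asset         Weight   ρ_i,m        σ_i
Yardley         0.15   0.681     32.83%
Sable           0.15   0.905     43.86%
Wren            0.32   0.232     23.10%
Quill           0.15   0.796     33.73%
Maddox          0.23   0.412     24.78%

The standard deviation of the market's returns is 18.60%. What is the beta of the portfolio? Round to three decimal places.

β_Yardley = 0.681 × 32.83% / 18.60% = 1.2020
β_Sable = 0.905 × 43.86% / 18.60% = 2.1340
β_Wren = 0.232 × 23.10% / 18.60% = 0.2881
β_Quill = 0.796 × 33.73% / 18.60% = 1.4435
β_Maddox = 0.412 × 24.78% / 18.60% = 0.5489
β_P = Σ w_i β_i = 0.15×1.2020 + 0.15×2.1340 + 0.32×0.2881 + 0.15×1.4435 + 0.23×0.5489 = 0.9354

0.935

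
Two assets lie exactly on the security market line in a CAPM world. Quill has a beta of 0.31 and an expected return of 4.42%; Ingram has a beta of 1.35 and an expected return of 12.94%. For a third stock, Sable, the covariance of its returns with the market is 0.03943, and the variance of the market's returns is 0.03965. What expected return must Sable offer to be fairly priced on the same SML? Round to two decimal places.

10.03%

MRP = (12.94% − 4.42%) / (1.35 − 0.31) = 8.1923%
R_f = 4.42% − 0.31 × 8.1923% = 1.8804%
β_Sable = Cov / Var(R_m) = 0.03943 / 0.03965 = 0.9945
E(R_Sable) = R_f + β × MRP = 1.8804% + 0.9945 × 8.1923% = 10.03%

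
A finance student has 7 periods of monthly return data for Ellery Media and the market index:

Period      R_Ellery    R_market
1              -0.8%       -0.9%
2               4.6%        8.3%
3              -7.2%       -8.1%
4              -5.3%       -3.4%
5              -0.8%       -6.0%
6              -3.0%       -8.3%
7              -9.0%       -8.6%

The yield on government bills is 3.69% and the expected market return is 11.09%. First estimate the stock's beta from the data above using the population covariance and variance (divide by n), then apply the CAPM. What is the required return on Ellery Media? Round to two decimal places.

8.35%

Mean R_i = (-0.8 + 4.6 − 7.2 − 5.3 − 0.8 − 3.0 − 9.0) / 7 = -3.0714%
Mean R_m = (-0.9 + 8.3 − 8.1 − 3.4 − 6.0 − 8.3 − 8.6) / 7 = -3.8571%
Σ(R_i − R̄_i)(R_m − R̄_m) = 139.4114  ⇒  Cov = 139.4114 / 7 = 19.9159
Σ(R_m − R̄_m)² = 221.5771  ⇒  Var(R_m) = 221.5771 / 7 = 31.6539
β = Cov / Var(R_m) = 19.9159 / 31.6539 = 0.6292
MRP = 11.09% − 3.69% = 7.40%
E(R) = R_f + β × MRP = 3.69% + 0.6292 × 7.40% = 8.35%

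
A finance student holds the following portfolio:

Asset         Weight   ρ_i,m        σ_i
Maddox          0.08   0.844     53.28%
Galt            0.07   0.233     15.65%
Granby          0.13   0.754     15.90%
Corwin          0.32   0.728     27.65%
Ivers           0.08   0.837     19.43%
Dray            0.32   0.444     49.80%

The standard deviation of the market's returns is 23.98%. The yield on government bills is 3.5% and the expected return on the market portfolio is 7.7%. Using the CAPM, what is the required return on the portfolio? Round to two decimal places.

7.04%

β_Maddox = 0.844 × 53.28% / 23.98% = 1.8752
β_Galt = 0.233 × 15.65% / 23.98% = 0.1521
β_Granby = 0.754 × 15.90% / 23.98% = 0.4999
β_Corwin = 0.728 × 27.65% / 23.98% = 0.8394
β_Ivers = 0.837 × 19.43% / 23.98% = 0.6782
β_Dray = 0.444 × 49.80% / 23.98% = 0.9221
β_P = Σ w_i β_i = 0.08×1.8752 + 0.07×0.1521 + 0.13×0.4999 + 0.32×0.8394 + 0.08×0.6782 + 0.32×0.9221 = 0.8436
MRP = 7.7% − 3.5% = 4.20%
E(R_P) = R_f + β_P × MRP = 3.5% + 0.8436 × 4.2% = 7.04%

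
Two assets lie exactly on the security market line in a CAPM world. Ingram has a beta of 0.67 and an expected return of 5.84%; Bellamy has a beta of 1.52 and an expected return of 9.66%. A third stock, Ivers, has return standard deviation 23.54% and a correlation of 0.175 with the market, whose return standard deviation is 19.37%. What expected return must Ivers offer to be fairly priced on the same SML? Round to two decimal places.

MRP = (9.66% − 5.84%) / (1.52 − 0.67) = 4.4941%
R_f = 5.84% − 0.67 × 4.4941% = 2.8290%
β_Ivers = ρ·σ_i/σ_m = 0.175 × 23.54 / 19.37 = 0.2127
E(R_Ivers) = R_f + β × MRP = 2.8290% + 0.2127 × 4.4941% = 3.78%

3.78%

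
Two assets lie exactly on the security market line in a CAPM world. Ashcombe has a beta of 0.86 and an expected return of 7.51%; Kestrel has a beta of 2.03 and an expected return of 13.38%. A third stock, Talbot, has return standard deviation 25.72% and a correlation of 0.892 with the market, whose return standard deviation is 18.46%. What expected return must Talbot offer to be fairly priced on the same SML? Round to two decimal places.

9.43%

MRP = (13.38% − 7.51%) / (2.03 − 0.86) = 5.0171%
R_f = 7.51% − 0.86 × 5.0171% = 3.1953%
β_Talbot = ρ·σ_i/σ_m = 0.892 × 25.72 / 18.46 = 1.2428
E(R_Talbot) = R_f + β × MRP = 3.1953% + 1.2428 × 5.0171% = 9.43%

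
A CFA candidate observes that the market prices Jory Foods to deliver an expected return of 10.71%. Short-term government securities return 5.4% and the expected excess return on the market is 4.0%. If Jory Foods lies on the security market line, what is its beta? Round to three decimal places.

β = (E(R) − R_f) / MRP = (10.71% − 5.4%) / 4.0% = 5.31% / 4.0% = 1.328

1.328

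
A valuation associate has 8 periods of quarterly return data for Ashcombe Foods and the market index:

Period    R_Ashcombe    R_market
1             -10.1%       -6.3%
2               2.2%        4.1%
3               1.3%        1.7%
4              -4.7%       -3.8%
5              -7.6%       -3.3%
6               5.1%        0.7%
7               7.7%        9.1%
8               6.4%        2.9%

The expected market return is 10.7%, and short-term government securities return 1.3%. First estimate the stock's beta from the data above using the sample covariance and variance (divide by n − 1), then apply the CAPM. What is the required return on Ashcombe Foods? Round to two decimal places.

12.69%

Mean R_i = (-10.1 + 2.2 + 1.3 − 4.7 − 7.6 + 5.1 + 7.7 + 6.4) / 8 = 0.0375%
Mean R_m = (-6.3 + 4.1 + 1.7 − 3.8 − 3.3 + 0.7 + 9.1 + 2.9) / 8 = 0.6375%
Σ(R_i − R̄_i)(R_m − R̄_m) = 209.8088  ⇒  Cov = 209.8088 / 7 = 29.9727
Σ(R_m − R̄_m)² = 173.1788  ⇒  Var(R_m) = 173.1788 / 7 = 24.7398
β = Cov / Var(R_m) = 29.9727 / 24.7398 = 1.2115
MRP = 10.7% − 1.3% = 9.40%
E(R) = R_f + β × MRP = 1.3% + 1.2115 × 9.4% = 12.69%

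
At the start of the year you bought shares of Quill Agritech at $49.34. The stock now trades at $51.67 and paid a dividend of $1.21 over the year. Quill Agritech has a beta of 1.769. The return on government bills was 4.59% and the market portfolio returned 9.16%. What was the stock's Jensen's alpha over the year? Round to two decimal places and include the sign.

Realised HPR = (P1 + D1 − P0) / P0 = (51.67 + 1.21 − 49.34) / 49.34 = 3.54 / 49.34 = 7.1747%
MRP = 9.16% − 4.59% = 4.57%
CAPM required = R_f + β·MRP = 4.59% + 1.769 × 4.57% = 12.67433%
α = realised − required = 7.1747% − 12.67433% = -5.50%

-5.50%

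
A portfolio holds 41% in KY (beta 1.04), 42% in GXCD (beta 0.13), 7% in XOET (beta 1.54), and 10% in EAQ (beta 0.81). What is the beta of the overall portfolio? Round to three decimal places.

0.670

β_P = Σ w_i β_i = 0.41×1.04 + 0.42×0.13 + 0.07×1.54 + 0.10×0.81 = 0.6698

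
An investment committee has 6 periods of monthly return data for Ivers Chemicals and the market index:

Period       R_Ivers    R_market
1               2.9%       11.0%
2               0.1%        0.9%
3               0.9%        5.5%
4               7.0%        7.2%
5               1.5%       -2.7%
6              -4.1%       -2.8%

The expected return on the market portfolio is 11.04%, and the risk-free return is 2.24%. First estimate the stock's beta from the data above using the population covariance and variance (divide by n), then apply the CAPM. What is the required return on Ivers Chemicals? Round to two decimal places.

Mean R_i = (2.9 + 0.1 + 0.9 + 7.0 + 1.5 − 4.1) / 6 = 1.3833%
Mean R_m = (11.0 + 0.9 + 5.5 + 7.2 − 2.7 − 2.8) / 6 = 3.1833%
Σ(R_i − R̄_i)(R_m − R̄_m) = 68.3483  ⇒  Cov = 68.3483 / 6 = 11.3914
Σ(R_m − R̄_m)² = 158.2283  ⇒  Var(R_m) = 158.2283 / 6 = 26.3714
β = Cov / Var(R_m) = 11.3914 / 26.3714 = 0.4320
MRP = 11.04% − 2.24% = 8.80%
E(R) = R_f + β × MRP = 2.24% + 0.4320 × 8.80% = 6.04%

6.04%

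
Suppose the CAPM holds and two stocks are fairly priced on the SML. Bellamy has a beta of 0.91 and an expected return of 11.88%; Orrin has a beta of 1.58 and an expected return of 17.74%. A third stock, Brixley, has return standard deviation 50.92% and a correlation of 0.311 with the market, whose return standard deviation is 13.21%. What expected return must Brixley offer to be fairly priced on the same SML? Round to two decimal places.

MRP = (17.74% − 11.88%) / (1.58 − 0.91) = 8.7463%
R_f = 11.88% − 0.91 × 8.7463% = 3.9209%
β_Brixley = ρ·σ_i/σ_m = 0.311 × 50.92 / 13.21 = 1.1988
E(R_Brixley) = R_f + β × MRP = 3.9209% + 1.1988 × 8.7463% = 14.41%

14.41%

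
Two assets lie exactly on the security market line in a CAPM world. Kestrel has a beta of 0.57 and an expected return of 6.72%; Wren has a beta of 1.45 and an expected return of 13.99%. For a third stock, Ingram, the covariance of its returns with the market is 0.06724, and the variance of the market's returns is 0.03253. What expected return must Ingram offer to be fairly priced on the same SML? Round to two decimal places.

19.09%

MRP = (13.99% − 6.72%) / (1.45 − 0.57) = 8.2614%
R_f = 6.72% − 0.57 × 8.2614% = 2.0110%
β_Ingram = Cov / Var(R_m) = 0.06724 / 0.03253 = 2.0670
E(R_Ingram) = R_f + β × MRP = 2.0110% + 2.0670 × 8.2614% = 19.09%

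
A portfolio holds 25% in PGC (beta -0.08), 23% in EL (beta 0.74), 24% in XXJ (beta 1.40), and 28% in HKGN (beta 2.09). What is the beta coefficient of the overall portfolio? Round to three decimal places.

1.071

β_P = Σ w_i β_i = 0.25×-0.08 + 0.23×0.74 + 0.24×1.40 + 0.28×2.09 = 1.0714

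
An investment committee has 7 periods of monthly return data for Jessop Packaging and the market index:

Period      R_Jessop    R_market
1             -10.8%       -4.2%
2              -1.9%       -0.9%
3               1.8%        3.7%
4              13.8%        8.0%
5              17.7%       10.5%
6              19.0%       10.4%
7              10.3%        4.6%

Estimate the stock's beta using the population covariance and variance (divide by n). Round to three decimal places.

Mean R_i = (-10.8 − 1.9 + 1.8 + 13.8 + 17.7 + 19.0 + 10.3) / 7 = 7.1286%
Mean R_m = (-4.2 − 0.9 + 3.7 + 8.0 + 10.5 + 10.4 + 4.6) / 7 = 4.5857%
Σ(R_i − R̄_i)(R_m − R̄_m) = 366.1329  ⇒  Cov = 366.1329 / 7 = 52.3047
Σ(R_m − R̄_m)² = 188.5086  ⇒  Var(R_m) = 188.5086 / 7 = 26.9298
β = Cov / Var(R_m) = 52.3047 / 26.9298 = 1.9423

1.942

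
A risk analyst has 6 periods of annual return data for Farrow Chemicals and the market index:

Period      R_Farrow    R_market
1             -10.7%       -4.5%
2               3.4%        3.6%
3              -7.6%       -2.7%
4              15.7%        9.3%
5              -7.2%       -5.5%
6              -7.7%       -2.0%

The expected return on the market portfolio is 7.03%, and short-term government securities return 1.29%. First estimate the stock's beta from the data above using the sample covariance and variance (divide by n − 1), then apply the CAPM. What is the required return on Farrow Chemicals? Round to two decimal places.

Mean R_i = (-10.7 + 3.4 − 7.6 + 15.7 − 7.2 − 7.7) / 6 = -2.3500%
Mean R_m = (-4.5 + 3.6 − 2.7 + 9.3 − 5.5 − 2.0) / 6 = -0.3000%
Σ(R_i − R̄_i)(R_m − R̄_m) = 277.6900  ⇒  Cov = 277.6900 / 5 = 55.5380
Σ(R_m − R̄_m)² = 160.7000  ⇒  Var(R_m) = 160.7000 / 5 = 32.1400
β = Cov / Var(R_m) = 55.5380 / 32.1400 = 1.7280
MRP = 7.03% − 1.29% = 5.74%
E(R) = R_f + β × MRP = 1.29% + 1.7280 × 5.74% = 11.21%

11.21%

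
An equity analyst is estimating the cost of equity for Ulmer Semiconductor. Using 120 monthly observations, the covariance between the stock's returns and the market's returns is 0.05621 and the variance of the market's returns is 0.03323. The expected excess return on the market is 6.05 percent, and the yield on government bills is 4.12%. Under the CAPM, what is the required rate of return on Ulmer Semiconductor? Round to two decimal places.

14.35%

β = Cov(R_i, R_m) / Var(R_m) = 0.05621 / 0.03323 = 1.6915
E(R) = R_f + β × MRP = 4.12% + 1.6915 × 6.05% = 14.35%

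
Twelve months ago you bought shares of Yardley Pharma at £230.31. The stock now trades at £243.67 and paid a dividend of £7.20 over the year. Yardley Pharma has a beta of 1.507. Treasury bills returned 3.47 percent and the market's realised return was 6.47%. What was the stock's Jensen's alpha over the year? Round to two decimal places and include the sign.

+0.94%

Realised HPR = (P1 + D1 − P0) / P0 = (243.67 + 7.20 − 230.31) / 230.31 = 20.56 / 230.31 = 8.9271%
MRP = 6.47% − 3.47% = 3.00%
CAPM required = R_f + β·MRP = 3.47% + 1.507 × 3.00% = 7.99100%
α = realised − required = 8.9271% − 7.99100% = +0.94%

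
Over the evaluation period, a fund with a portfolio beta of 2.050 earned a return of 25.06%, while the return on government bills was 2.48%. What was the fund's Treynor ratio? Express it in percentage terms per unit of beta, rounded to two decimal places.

Treynor = (R_P − R_f) / β_P = (25.06% − 2.48%) / 2.0500 = 22.58% / 2.0500 = 11.01%

11.01%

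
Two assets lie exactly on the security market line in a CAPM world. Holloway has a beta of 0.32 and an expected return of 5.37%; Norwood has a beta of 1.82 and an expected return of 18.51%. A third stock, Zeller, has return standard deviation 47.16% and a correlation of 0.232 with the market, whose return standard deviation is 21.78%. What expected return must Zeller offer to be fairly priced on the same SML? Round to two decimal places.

6.97%

MRP = (18.51% − 5.37%) / (1.82 − 0.32) = 8.7600%
R_f = 5.37% − 0.32 × 8.7600% = 2.5668%
β_Zeller = ρ·σ_i/σ_m = 0.232 × 47.16 / 21.78 = 0.5023
E(R_Zeller) = R_f + β × MRP = 2.5668% + 0.5023 × 8.7600% = 6.97%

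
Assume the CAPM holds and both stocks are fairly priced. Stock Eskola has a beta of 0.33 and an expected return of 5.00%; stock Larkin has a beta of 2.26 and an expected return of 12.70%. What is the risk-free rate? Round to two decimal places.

3.68%

Both satisfy E(R) = R_f + β·MRP, so the slope of the SML is
MRP = (12.70% − 5.00%) / (2.26 − 0.33) = 7.70% / 1.93 = 3.9896%
R_f = E(R_Eskola) − β_Eskola·MRP = 5.00% − 0.33 × 3.9896% = 3.6834%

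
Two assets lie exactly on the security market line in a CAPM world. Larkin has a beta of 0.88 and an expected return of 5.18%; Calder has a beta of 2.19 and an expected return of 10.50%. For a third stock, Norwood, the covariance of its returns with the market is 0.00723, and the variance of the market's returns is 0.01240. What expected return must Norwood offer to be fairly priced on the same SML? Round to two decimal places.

MRP = (10.50% − 5.18%) / (2.19 − 0.88) = 4.0611%
R_f = 5.18% − 0.88 × 4.0611% = 1.6062%
β_Norwood = Cov / Var(R_m) = 0.00723 / 0.01240 = 0.5831
E(R_Norwood) = R_f + β × MRP = 1.6062% + 0.5831 × 4.0611% = 3.97%

3.97%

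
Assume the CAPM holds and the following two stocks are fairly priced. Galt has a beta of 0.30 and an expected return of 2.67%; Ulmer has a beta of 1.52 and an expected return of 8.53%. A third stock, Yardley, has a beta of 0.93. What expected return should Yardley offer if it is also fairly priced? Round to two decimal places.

5.70%

MRP (SML slope) = (8.53% − 2.67%) / (1.52 − 0.30) = 5.86% / 1.22 = 4.8033%
R_f (intercept) = 2.67% − 0.30 × 4.8033% = 1.2290%
E(R_Yardley) = R_f + β × MRP = 1.2290% + 0.93 × 4.8033% = 5.70%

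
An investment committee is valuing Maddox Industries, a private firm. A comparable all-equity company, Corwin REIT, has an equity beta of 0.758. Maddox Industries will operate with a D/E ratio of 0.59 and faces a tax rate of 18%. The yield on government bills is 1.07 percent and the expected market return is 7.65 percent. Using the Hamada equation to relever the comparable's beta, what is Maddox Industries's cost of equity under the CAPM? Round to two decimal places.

β_L = β_U × [1 + (1 − t)(D/E)] = 0.758 × [1 + (1 − 0.18) × 0.59]
    = 0.758 × [1 + 0.82 × 0.59] = 0.758 × 1.4838 = 1.1247
MRP = 7.65% − 1.07% = 6.58%
E(R) = R_f + β_L × MRP = 1.07% + 1.1247 × 6.58% = 8.47%

8.47%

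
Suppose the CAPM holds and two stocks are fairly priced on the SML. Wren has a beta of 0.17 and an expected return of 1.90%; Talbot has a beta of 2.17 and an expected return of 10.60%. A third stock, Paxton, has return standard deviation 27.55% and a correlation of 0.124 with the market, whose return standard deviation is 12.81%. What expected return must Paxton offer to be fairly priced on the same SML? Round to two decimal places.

MRP = (10.60% − 1.90%) / (2.17 − 0.17) = 4.3500%
R_f = 1.90% − 0.17 × 4.3500% = 1.1605%
β_Paxton = ρ·σ_i/σ_m = 0.124 × 27.55 / 12.81 = 0.2667
E(R_Paxton) = R_f + β × MRP = 1.1605% + 0.2667 × 4.3500% = 2.32%

2.32%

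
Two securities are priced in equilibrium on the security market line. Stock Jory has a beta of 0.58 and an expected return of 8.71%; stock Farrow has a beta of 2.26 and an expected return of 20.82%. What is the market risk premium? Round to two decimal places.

Both satisfy E(R) = R_f + β·MRP, so the slope of the SML is
MRP = (20.82% − 8.71%) / (2.26 − 0.58) = 12.11% / 1.68 = 7.2083%

7.21%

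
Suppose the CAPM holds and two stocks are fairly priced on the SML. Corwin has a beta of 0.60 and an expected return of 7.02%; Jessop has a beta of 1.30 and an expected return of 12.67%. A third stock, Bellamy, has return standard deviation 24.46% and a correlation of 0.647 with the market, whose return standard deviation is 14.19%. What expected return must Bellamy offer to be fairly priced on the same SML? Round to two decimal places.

MRP = (12.67% − 7.02%) / (1.30 − 0.60) = 8.0714%
R_f = 7.02% − 0.60 × 8.0714% = 2.1772%
β_Bellamy = ρ·σ_i/σ_m = 0.647 × 24.46 / 14.19 = 1.1153
E(R_Bellamy) = R_f + β × MRP = 2.1772% + 1.1153 × 8.0714% = 11.18%

11.18%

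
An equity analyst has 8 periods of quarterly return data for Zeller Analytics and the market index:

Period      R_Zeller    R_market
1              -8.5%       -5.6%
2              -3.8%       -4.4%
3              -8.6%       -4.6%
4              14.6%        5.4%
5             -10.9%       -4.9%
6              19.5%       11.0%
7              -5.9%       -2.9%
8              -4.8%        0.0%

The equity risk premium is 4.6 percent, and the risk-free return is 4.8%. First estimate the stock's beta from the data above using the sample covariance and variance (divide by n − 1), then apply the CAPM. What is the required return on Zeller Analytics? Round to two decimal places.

Mean R_i = (-8.5 − 3.8 − 8.6 + 14.6 − 10.9 + 19.5 − 5.9 − 4.8) / 8 = -1.0500%
Mean R_m = (-5.6 − 4.4 − 4.6 + 5.4 − 4.9 + 11.0 − 2.9 + 0.0) / 8 = -0.7500%
Σ(R_i − R̄_i)(R_m − R̄_m) = 461.4400  ⇒  Cov = 461.4400 / 7 = 65.9200
Σ(R_m − R̄_m)² = 249.9600  ⇒  Var(R_m) = 249.9600 / 7 = 35.7086
β = Cov / Var(R_m) = 65.9200 / 35.7086 = 1.8461
E(R) = R_f + β × MRP = 4.8% + 1.8461 × 4.6% = 13.29%

13.29%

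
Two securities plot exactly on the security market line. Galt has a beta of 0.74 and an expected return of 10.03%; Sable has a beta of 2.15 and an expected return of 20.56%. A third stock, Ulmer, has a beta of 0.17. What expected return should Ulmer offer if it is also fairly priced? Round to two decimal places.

5.77%

MRP (SML slope) = (20.56% − 10.03%) / (2.15 − 0.74) = 10.53% / 1.41 = 7.4681%
R_f (intercept) = 10.03% − 0.74 × 7.4681% = 4.5036%
E(R_Ulmer) = R_f + β × MRP = 4.5036% + 0.17 × 7.4681% = 5.77%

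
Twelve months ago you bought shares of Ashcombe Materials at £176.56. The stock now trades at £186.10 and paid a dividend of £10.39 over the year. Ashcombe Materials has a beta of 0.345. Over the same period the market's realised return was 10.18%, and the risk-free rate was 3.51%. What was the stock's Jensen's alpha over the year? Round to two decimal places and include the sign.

Realised HPR = (P1 + D1 − P0) / P0 = (186.10 + 10.39 − 176.56) / 176.56 = 19.93 / 176.56 = 11.2879%
MRP = 10.18% − 3.51% = 6.67%
CAPM required = R_f + β·MRP = 3.51% + 0.345 × 6.67% = 5.81115%
α = realised − required = 11.2879% − 5.81115% = +5.48%

+5.48%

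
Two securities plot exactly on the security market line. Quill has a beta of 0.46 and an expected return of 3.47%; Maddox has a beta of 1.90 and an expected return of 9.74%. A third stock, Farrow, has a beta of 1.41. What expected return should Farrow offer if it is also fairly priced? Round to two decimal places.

7.61%

MRP (SML slope) = (9.74% − 3.47%) / (1.90 − 0.46) = 6.27% / 1.44 = 4.3542%
R_f (intercept) = 3.47% − 0.46 × 4.3542% = 1.4671%
E(R_Farrow) = R_f + β × MRP = 1.4671% + 1.41 × 4.3542% = 7.61%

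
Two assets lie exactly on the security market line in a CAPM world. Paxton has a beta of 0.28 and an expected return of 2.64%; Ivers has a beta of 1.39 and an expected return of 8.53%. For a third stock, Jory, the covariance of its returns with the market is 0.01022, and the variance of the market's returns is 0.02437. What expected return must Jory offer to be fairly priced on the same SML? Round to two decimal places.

MRP = (8.53% − 2.64%) / (1.39 − 0.28) = 5.3063%
R_f = 2.64% − 0.28 × 5.3063% = 1.1542%
β_Jory = Cov / Var(R_m) = 0.01022 / 0.02437 = 0.4194
E(R_Jory) = R_f + β × MRP = 1.1542% + 0.4194 × 5.3063% = 3.38%

3.38%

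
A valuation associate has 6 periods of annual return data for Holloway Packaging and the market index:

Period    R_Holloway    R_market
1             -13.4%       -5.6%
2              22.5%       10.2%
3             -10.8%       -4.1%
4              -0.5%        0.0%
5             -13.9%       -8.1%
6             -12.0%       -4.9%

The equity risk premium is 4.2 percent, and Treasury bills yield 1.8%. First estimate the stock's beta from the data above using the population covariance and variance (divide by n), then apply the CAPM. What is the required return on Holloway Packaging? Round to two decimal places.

Mean R_i = (-13.4 + 22.5 − 10.8 − 0.5 − 13.9 − 12.0) / 6 = -4.6833%
Mean R_m = (-5.6 + 10.2 − 4.1 + 0.0 − 8.1 − 4.9) / 6 = -2.0833%
Σ(R_i − R̄_i)(R_m − R̄_m) = 461.6683  ⇒  Cov = 461.6683 / 6 = 76.9447
Σ(R_m − R̄_m)² = 215.7883  ⇒  Var(R_m) = 215.7883 / 6 = 35.9647
β = Cov / Var(R_m) = 76.9447 / 35.9647 = 2.1395
E(R) = R_f + β × MRP = 1.8% + 2.1395 × 4.2% = 10.79%

10.79%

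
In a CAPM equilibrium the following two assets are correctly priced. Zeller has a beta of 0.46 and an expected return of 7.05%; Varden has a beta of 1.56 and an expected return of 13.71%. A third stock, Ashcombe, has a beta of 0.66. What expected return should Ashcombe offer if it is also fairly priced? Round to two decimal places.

8.26%

MRP (SML slope) = (13.71% − 7.05%) / (1.56 − 0.46) = 6.66% / 1.10 = 6.0545%
R_f (intercept) = 7.05% − 0.46 × 6.0545% = 4.2649%
E(R_Ashcombe) = R_f + β × MRP = 4.2649% + 0.66 × 6.0545% = 8.26%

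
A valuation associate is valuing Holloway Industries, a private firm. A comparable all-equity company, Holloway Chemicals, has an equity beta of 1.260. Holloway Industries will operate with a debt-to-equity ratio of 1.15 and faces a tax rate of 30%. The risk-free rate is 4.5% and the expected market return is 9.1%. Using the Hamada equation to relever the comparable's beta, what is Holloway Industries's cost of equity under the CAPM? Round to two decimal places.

14.96%

β_L = β_U × [1 + (1 − t)(D/E)] = 1.260 × [1 + (1 − 0.30) × 1.15]
    = 1.260 × [1 + 0.70 × 1.15] = 1.260 × 1.8050 = 2.2743
MRP = 9.1% − 4.5% = 4.60%
E(R) = R_f + β_L × MRP = 4.5% + 2.2743 × 4.6% = 14.96%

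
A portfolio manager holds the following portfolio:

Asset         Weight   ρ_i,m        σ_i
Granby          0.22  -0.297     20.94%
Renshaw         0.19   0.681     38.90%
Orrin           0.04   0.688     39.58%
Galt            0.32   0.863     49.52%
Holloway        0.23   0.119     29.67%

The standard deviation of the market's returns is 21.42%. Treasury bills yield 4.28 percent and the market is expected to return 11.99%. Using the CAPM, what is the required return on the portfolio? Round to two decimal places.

β_Granby = -0.297 × 20.94% / 21.42% = -0.2903
β_Renshaw = 0.681 × 38.90% / 21.42% = 1.2367
β_Orrin = 0.688 × 39.58% / 21.42% = 1.2713
β_Galt = 0.863 × 49.52% / 21.42% = 1.9951
β_Holloway = 0.119 × 29.67% / 21.42% = 0.1648
β_P = Σ w_i β_i = 0.22×-0.2903 + 0.19×1.2367 + 0.04×1.2713 + 0.32×1.9951 + 0.23×0.1648 = 0.8983
MRP = 11.99% − 4.28% = 7.71%
E(R_P) = R_f + β_P × MRP = 4.28% + 0.8983 × 7.71% = 11.21%

11.21%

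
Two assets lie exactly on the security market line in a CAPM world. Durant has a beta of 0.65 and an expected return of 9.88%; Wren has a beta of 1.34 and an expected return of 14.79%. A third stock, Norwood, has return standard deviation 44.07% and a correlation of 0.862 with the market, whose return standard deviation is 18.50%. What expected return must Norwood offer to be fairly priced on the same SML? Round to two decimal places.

19.87%

MRP = (14.79% − 9.88%) / (1.34 − 0.65) = 7.1159%
R_f = 9.88% − 0.65 × 7.1159% = 5.2547%
β_Norwood = ρ·σ_i/σ_m = 0.862 × 44.07 / 18.50 = 2.0534
E(R_Norwood) = R_f + β × MRP = 5.2547% + 2.0534 × 7.1159% = 19.87%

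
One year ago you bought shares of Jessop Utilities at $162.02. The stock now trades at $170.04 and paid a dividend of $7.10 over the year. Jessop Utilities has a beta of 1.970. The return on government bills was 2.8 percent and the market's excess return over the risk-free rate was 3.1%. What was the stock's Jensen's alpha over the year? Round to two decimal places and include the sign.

Realised HPR = (P1 + D1 − P0) / P0 = (170.04 + 7.10 − 162.02) / 162.02 = 15.12 / 162.02 = 9.3322%
CAPM required = R_f + β·MRP = 2.8% + 1.970 × 3.1% = 8.9070%
α = realised − required = 9.3322% − 8.9070% = +0.43%

+0.43%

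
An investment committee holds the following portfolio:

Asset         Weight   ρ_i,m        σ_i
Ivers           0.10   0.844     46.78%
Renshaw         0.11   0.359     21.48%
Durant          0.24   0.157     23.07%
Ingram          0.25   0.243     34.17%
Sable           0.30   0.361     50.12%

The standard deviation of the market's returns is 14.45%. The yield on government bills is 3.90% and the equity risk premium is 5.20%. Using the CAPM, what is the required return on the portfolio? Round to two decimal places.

8.64%

β_Ivers = 0.844 × 46.78% / 14.45% = 2.7323
β_Renshaw = 0.359 × 21.48% / 14.45% = 0.5337
β_Durant = 0.157 × 23.07% / 14.45% = 0.2507
β_Ingram = 0.243 × 34.17% / 14.45% = 0.5746
β_Sable = 0.361 × 50.12% / 14.45% = 1.2521
β_P = Σ w_i β_i = 0.10×2.7323 + 0.11×0.5337 + 0.24×0.2507 + 0.25×0.5746 + 0.30×1.2521 = 0.9114
E(R_P) = R_f + β_P × MRP = 3.90% + 0.9114 × 5.20% = 8.64%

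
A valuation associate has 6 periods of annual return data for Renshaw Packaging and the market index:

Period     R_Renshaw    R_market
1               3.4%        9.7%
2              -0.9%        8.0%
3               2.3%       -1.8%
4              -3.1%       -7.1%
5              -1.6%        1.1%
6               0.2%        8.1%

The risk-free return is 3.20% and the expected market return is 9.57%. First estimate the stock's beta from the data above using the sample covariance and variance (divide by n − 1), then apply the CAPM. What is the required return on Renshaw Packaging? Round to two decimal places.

4.41%

Mean R_i = (3.4 − 0.9 + 2.3 − 3.1 − 1.6 + 0.2) / 6 = 0.0500%
Mean R_m = (9.7 + 8.0 − 1.8 − 7.1 + 1.1 + 8.1) / 6 = 3.0000%
Σ(R_i − R̄_i)(R_m − R̄_m) = 42.6100  ⇒  Cov = 42.6100 / 5 = 8.5220
Σ(R_m − R̄_m)² = 224.5600  ⇒  Var(R_m) = 224.5600 / 5 = 44.9120
β = Cov / Var(R_m) = 8.5220 / 44.9120 = 0.1897
MRP = 9.57% − 3.20% = 6.37%
E(R) = R_f + β × MRP = 3.20% + 0.1897 × 6.37% = 4.41%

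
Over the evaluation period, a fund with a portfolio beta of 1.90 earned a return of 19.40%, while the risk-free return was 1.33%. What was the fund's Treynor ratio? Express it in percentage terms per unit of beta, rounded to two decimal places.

Treynor = (R_P − R_f) / β_P = (19.40% − 1.33%) / 1.9000 = 18.07% / 1.9000 = 9.51%

9.51%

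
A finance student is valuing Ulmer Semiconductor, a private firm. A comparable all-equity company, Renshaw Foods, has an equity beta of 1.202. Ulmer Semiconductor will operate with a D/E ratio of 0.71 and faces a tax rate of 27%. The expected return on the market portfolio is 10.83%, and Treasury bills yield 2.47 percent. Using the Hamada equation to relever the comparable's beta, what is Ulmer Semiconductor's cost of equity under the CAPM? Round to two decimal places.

β_L = β_U × [1 + (1 − t)(D/E)] = 1.202 × [1 + (1 − 0.27) × 0.71]
    = 1.202 × [1 + 0.73 × 0.71] = 1.202 × 1.5183 = 1.8250
MRP = 10.83% − 2.47% = 8.36%
E(R) = R_f + β_L × MRP = 2.47% + 1.8250 × 8.36% = 17.73%

17.73%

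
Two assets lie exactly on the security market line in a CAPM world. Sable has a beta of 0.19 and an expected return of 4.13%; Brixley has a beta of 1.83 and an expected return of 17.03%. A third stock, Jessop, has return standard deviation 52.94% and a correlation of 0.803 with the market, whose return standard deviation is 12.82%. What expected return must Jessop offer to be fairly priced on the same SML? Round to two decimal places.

28.72%

MRP = (17.03% − 4.13%) / (1.83 − 0.19) = 7.8659%
R_f = 4.13% − 0.19 × 7.8659% = 2.6355%
β_Jessop = ρ·σ_i/σ_m = 0.803 × 52.94 / 12.82 = 3.3160
E(R_Jessop) = R_f + β × MRP = 2.6355% + 3.3160 × 7.8659% = 28.72%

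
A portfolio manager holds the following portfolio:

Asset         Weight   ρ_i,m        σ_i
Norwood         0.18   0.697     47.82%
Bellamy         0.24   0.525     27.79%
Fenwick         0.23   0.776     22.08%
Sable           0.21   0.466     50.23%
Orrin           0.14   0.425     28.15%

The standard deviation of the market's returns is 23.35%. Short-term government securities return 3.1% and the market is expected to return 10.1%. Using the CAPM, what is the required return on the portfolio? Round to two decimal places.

9.11%

β_Norwood = 0.697 × 47.82% / 23.35% = 1.4274
β_Bellamy = 0.525 × 27.79% / 23.35% = 0.6248
β_Fenwick = 0.776 × 22.08% / 23.35% = 0.7338
β_Sable = 0.466 × 50.23% / 23.35% = 1.0024
β_Orrin = 0.425 × 28.15% / 23.35% = 0.5124
β_P = Σ w_i β_i = 0.18×1.4274 + 0.24×0.6248 + 0.23×0.7338 + 0.21×1.0024 + 0.14×0.5124 = 0.8579
MRP = 10.1% − 3.1% = 7.00%
E(R_P) = R_f + β_P × MRP = 3.1% + 0.8579 × 7.0% = 9.11%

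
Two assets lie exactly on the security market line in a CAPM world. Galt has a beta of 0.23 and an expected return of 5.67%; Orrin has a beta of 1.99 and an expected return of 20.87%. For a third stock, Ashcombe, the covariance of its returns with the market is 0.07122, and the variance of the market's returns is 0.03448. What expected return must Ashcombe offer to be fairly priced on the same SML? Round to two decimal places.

MRP = (20.87% − 5.67%) / (1.99 − 0.23) = 8.6364%
R_f = 5.67% − 0.23 × 8.6364% = 3.6836%
β_Ashcombe = Cov / Var(R_m) = 0.07122 / 0.03448 = 2.0655
E(R_Ashcombe) = R_f + β × MRP = 3.6836% + 2.0655 × 8.6364% = 21.52%

21.52%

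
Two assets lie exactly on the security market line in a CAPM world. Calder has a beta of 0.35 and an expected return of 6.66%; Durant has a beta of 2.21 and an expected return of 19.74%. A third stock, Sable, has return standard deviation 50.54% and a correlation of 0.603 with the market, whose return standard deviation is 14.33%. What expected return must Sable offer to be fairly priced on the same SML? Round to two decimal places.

19.15%

MRP = (19.74% − 6.66%) / (2.21 − 0.35) = 7.0323%
R_f = 6.66% − 0.35 × 7.0323% = 4.1987%
β_Sable = ρ·σ_i/σ_m = 0.603 × 50.54 / 14.33 = 2.1267
E(R_Sable) = R_f + β × MRP = 4.1987% + 2.1267 × 7.0323% = 19.15%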